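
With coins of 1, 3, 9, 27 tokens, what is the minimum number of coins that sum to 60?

Use the largest denomination that fits, subtract, and repeat.
60 = 2×27 + 2×3
Total coins = 2 + 2 = 4

4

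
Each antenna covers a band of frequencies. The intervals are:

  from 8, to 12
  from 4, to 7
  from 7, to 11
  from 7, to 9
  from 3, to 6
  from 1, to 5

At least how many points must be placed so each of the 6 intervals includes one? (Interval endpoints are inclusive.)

2

Sorted: [1,5] [3,6] [4,7] [7,9] [7,11] [8,12]
{[1,5],[3,6],[4,7]} hit by 5; {[7,9],[7,11],[8,12]} hit by 9.
Points: 5, 9 (2 total).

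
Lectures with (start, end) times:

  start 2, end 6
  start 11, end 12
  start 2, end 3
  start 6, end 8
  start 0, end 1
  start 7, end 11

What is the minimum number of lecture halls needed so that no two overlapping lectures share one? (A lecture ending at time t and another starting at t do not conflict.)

2

starts: [0, 2, 2, 6, 7, 11]
ends:   [1, 3, 6, 8, 11, 12]
s0→1 e1→0 s2→1 s2→2  — peak 2.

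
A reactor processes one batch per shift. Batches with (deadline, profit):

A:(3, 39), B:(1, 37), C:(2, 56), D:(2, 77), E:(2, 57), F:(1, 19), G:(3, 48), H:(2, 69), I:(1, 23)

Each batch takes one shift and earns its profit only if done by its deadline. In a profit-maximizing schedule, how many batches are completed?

3

Take jobs in profit order; each goes to the latest open slot no later than its deadline.
Profit order: D=77 H=69 E=57 C=56 G=48 A=39 B=37 I=23 F=19
Assign: D→slot 2, H→slot 1, E skipped, C skipped, G→slot 3, A skipped, B skipped, I skipped, F skipped.
Slots: [1:H] [2:D] [3:G]
3 of 9 scheduled.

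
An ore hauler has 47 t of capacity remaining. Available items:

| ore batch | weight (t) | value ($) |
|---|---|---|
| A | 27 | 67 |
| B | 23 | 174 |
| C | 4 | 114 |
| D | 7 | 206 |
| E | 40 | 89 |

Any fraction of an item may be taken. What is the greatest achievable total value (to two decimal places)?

Ratios (sorted): D 29.43, C 28.50, B 7.57, A 2.48, E 2.23
take D (7 @ 206); take C (4 @ 114); take B (23 @ 174); take 13/27 of A → 32.26. Capacity used 47/47.
Total value = 526.26

526.26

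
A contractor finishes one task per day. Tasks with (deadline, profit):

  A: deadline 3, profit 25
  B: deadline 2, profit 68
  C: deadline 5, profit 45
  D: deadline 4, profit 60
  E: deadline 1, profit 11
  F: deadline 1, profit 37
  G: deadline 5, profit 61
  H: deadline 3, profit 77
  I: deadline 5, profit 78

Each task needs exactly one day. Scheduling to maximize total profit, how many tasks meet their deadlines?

5

By profit: I(d5,78), H(d3,77), B(d2,68), G(d5,61), D(d4,60), C(d5,45), F(d1,37), A(d3,25), E(d1,11)
I→slot 5; H→slot 3; B→slot 2; G→slot 4; D→slot 1; C skipped; F skipped; A skipped; E skipped.
5 of 9 scheduled.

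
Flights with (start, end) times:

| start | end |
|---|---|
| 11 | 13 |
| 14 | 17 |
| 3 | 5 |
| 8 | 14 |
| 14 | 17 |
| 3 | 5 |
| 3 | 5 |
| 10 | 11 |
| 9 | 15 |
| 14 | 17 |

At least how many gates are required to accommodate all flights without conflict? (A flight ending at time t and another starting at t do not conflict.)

Count concurrent intervals with a sweep; the peak is the room count.
Events (time:±→running): 3:+→1 3:+→2 3:+→3 5:-→2 5:-→1 5:-→0 8:+→1 9:+→2 10:+→3 11:-→2 11:+→3 13:-→2 14:-→1 14:+→2 14:+→3 14:+→4 … peak 4.

4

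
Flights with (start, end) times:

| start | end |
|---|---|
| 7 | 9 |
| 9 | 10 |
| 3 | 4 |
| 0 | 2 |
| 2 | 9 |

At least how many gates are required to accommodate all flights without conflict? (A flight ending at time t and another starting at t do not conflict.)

The answer is the maximum number of intervals overlapping at any instant.
Events (time:±→running): 0:+→1 2:-→0 2:+→1 3:+→2 … peak 2.

2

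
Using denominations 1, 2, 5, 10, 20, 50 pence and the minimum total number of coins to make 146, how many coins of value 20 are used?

Use the largest denomination that fits, subtract, and repeat.
146 − 2×50→46 − 2×20→6 − 1×5→1 − 1×1→0
Count of 20: 2

2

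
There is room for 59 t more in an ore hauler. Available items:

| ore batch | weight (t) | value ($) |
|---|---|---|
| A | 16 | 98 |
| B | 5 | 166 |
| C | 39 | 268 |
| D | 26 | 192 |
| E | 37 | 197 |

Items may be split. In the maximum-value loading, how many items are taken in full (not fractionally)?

2

Sort by value per unit weight and fill in that order.
Order: B (166/5=33.20) > D (192/26=7.38) > C (268/39=6.87) > A (98/16=6.12) > E (197/37=5.32)
Fill: take B (5 @ 166) → take D (26 @ 192) → take 28/39 of C → 192.41; 59/59 used.
2 item(s) taken whole; one partial (take 28/39 of C).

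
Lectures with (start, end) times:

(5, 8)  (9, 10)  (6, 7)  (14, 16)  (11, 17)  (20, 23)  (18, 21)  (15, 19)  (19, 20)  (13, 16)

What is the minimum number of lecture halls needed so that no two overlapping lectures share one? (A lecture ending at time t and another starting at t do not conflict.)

4

Count concurrent intervals with a sweep; the peak is the room count.
starts: [5, 6, 9, 11, 13, 14, 15, 18, 19, 20]
ends:   [7, 8, 10, 16, 16, 17, 19, 20, 21, 23]
s5→1 s6→2 e7→1 e8→0 s9→1 e10→0 s11→1 s13→2 s14→3 s15→4  — peak 4.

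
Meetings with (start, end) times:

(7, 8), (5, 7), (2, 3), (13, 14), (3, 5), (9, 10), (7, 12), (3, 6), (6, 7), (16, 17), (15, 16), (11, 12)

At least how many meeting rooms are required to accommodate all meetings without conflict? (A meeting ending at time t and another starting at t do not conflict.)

Count concurrent intervals with a sweep; the peak is the room count.
Events (time:±→running): 2:+→1 3:-→0 3:+→1 3:+→2 … peak 2.

2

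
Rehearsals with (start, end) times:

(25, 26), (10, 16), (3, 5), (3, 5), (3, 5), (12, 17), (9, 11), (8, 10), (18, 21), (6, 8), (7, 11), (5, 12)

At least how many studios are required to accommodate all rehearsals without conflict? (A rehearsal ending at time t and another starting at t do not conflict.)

4

Count concurrent intervals with a sweep; the peak is the room count.
Events (time:±→running): 3:+→1 3:+→2 3:+→3 5:-→2 5:-→1 5:-→0 5:+→1 6:+→2 7:+→3 8:-→2 8:+→3 9:+→4 … peak 4.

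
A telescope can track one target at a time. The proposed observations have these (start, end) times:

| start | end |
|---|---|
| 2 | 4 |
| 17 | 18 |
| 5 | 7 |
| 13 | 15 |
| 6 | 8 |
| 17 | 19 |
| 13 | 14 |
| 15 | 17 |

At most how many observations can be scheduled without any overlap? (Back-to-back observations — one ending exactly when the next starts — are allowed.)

Greedy by earliest finish: after sorting by end time, pick each interval compatible with the last pick.
Sorted by end: (2,4)  (5,7)  (6,8)  (13,14)  (13,15)  (15,17)  (17,18)  (17,19)
take (2,4); take (5,7); take (13,14); take (15,17); take (17,18); skip (17,19).
Selected 5 observations.

5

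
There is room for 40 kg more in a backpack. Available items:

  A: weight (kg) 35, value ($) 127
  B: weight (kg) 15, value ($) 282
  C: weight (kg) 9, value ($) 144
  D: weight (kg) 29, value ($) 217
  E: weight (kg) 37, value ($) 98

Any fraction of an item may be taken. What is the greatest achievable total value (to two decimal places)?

545.72

Greedy by value/weight ratio, highest first.
Ratios (sorted): B 18.80, C 16.00, D 7.48, A 3.63, E 2.65
take B (15 @ 282); take C (9 @ 144); take 16/29 of D → 119.72. Capacity used 40/40.
Total value = 545.72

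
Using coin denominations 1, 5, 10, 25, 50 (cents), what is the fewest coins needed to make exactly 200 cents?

Use the largest denomination that fits, subtract, and repeat.
200 − 4×50→0
Total coins = 4 = 4

4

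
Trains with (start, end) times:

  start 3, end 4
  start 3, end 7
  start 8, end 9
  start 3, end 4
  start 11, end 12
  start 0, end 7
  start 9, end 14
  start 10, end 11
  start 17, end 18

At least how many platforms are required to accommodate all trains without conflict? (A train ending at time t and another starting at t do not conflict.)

4

starts: [0, 3, 3, 3, 8, 9, 10, 11, 17]
ends:   [4, 4, 7, 7, 9, 11, 12, 14, 18]
s0→1 s3→2 s3→3 s3→4  — peak 4.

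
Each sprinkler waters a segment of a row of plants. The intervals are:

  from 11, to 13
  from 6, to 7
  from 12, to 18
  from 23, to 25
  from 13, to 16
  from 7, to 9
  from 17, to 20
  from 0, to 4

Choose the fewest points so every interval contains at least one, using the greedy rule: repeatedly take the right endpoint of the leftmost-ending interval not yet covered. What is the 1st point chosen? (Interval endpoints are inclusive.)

4

Sorted: [0,4] [6,7] [7,9] [11,13] [13,16] [12,18] [17,20] [23,25]
{[0,4]} hit by 4; {[6,7],[7,9]} hit by 7; {[11,13],[13,16],[12,18]} hit by 13; {[17,20]} hit by 20; {[23,25]} hit by 25.
Points: 4, 7, 13, 20, 25 (5 total).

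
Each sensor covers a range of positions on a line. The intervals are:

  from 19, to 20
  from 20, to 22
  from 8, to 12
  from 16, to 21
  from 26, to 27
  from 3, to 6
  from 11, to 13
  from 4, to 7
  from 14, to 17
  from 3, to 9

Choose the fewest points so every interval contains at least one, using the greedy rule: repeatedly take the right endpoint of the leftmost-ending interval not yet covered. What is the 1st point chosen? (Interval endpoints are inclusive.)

6

Process intervals by earliest right end; each time one isn't hit yet, stab at its right endpoint.
Sorted: [3,6] [4,7] [3,9] [8,12] [11,13] [14,17] [19,20] [16,21] [20,22] [26,27]
{[3,6],[4,7],[3,9]} hit by 6; {[8,12],[11,13]} hit by 12; {[14,17]} hit by 17; {[19,20],[16,21],[20,22]} hit by 20; {[26,27]} hit by 27.
Points: 6, 12, 17, 20, 27 (5 total).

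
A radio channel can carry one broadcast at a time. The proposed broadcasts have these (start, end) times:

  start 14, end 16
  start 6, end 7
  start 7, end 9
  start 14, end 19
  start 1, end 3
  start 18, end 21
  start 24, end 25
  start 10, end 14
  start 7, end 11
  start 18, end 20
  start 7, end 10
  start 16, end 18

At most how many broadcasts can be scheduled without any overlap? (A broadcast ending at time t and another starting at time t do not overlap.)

8

Order by finish time; keep every interval that doesn't clash with the previous kept one.
Sorted by end: (1,3)  (6,7)  (7,9)  (7,10)  (7,11)  (10,14)  (14,16)  (16,18)  (14,19)  (18,20)  (18,21)  (24,25)
take (1,3); take (6,7); take (7,9); skip (7,10); skip (7,11); take (10,14); take (14,16); take (16,18); skip (14,19); take (18,20); skip (18,21); take (24,25).
Selected 8 broadcasts.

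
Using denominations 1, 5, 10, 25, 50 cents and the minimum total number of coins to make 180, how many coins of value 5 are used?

1

Use the largest denomination that fits, subtract, and repeat.
180 = 3×50 + 1×25 + 1×5
Count of 5: 1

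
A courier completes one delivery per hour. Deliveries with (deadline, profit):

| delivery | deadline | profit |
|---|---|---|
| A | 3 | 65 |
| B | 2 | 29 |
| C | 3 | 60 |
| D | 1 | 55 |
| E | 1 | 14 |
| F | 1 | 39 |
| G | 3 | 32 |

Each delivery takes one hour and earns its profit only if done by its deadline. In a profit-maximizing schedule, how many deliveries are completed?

Profit order: A=65 C=60 D=55 F=39 G=32 B=29 E=14
Assign: A→slot 3, C→slot 2, D→slot 1, F skipped, G skipped, B skipped, E skipped.
Slots: [1:D] [2:C] [3:A]
3 of 7 scheduled.

3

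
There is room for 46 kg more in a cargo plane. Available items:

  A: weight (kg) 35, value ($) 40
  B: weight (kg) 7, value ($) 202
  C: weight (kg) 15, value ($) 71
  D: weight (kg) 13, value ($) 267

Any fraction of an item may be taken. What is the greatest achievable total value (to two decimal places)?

552.57

Greedy by value/weight ratio, highest first.
Ratios (sorted): B 28.86, D 20.54, C 4.73, A 1.14
take B (7 @ 202); take D (13 @ 267); take C (15 @ 71); take 11/35 of A → 12.57. Capacity used 46/46.
Total value = 552.57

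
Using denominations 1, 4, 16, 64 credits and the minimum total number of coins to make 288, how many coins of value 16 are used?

Use the largest denomination that fits, subtract, and repeat.
288 − 4×64→32 − 2×16→0
Count of 16: 2

2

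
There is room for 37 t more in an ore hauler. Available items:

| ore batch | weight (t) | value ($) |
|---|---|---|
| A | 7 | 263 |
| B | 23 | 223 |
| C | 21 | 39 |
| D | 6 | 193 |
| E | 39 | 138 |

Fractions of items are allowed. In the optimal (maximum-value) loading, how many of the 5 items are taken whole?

Sort by value per unit weight and fill in that order.
Order: A (263/7=37.57) > D (193/6=32.17) > B (223/23=9.70) > E (138/39=3.54) > C (39/21=1.86)
Fill: take A (7 @ 263) → take D (6 @ 193) → take B (23 @ 223) → take 1/39 of E → 3.54; 37/37 used.
3 item(s) taken whole; one partial (take 1/39 of E).

3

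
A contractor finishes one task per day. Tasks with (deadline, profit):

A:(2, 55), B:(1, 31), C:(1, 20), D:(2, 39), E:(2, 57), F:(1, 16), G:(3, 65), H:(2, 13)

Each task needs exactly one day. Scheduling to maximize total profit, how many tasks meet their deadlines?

3

Sort by profit descending; place each in the latest free slot ≤ its deadline.
Profit order: G=65 E=57 A=55 D=39 B=31 C=20 F=16 H=13
Assign: G→slot 3, E→slot 2, A→slot 1, D skipped, B skipped, C skipped, F skipped, H skipped.
Slots: [1:A] [2:E] [3:G]
3 of 8 scheduled.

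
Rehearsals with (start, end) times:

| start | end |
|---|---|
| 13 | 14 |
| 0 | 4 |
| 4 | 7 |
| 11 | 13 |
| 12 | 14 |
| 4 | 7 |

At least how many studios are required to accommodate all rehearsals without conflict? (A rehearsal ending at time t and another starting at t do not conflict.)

2

Count concurrent intervals with a sweep; the peak is the room count.
starts: [0, 4, 4, 11, 12, 13]
ends:   [4, 7, 7, 13, 14, 14]
s0→1 e4→0 s4→1 s4→2  — peak 2.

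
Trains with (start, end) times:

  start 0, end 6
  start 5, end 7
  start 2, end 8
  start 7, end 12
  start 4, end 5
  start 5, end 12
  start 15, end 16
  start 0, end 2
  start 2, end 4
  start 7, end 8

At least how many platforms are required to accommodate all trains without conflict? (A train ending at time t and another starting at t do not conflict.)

4

starts: [0, 0, 2, 2, 4, 5, 5, 7, 7, 15]
ends:   [2, 4, 5, 6, 7, 8, 8, 12, 12, 16]
s0→1 s0→2 e2→1 s2→2 s2→3 e4→2 s4→3 e5→2 s5→3 s5→4  — peak 4.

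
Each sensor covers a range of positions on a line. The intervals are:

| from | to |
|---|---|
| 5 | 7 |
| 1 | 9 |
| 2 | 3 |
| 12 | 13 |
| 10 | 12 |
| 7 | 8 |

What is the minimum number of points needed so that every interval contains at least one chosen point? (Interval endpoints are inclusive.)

Sorted: [2,3] [5,7] [7,8] [1,9] [10,12] [12,13]
{[2,3]} hit by 3; {[5,7],[7,8],[1,9]} hit by 7; {[10,12],[12,13]} hit by 12.
Points: 3, 7, 12 (3 total).

3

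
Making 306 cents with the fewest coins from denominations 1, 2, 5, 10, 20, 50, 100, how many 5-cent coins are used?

1

Use the largest denomination that fits, subtract, and repeat.
306 − 3×100→6 − 1×5→1 − 1×1→0
Count of 5: 1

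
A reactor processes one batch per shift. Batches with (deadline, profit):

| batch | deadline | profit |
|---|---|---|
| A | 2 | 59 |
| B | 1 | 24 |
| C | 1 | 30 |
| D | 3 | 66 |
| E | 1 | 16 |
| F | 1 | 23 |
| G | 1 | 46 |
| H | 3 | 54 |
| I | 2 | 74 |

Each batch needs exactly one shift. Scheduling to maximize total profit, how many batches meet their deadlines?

Sort by profit descending; place each in the latest free slot ≤ its deadline.
Profit order: I=74 D=66 A=59 H=54 G=46 C=30 B=24 F=23 E=16
Assign: I→slot 2, D→slot 3, A→slot 1, H skipped, G skipped, C skipped, B skipped, F skipped, E skipped.
Slots: [1:A] [2:I] [3:D]
3 of 9 scheduled.

3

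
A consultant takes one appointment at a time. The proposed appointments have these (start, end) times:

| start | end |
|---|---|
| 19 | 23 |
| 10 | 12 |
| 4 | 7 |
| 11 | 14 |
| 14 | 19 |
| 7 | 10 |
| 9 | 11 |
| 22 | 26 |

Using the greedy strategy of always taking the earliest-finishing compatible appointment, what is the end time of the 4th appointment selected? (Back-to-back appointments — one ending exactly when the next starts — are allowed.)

19

Sorted by end: (4,7)  (7,10)  (9,11)  (10,12)  (11,14)  (14,19)  (19,23)  (22,26)
take (4,7); take (7,10); skip (9,11); take (10,12); skip (11,14); take (14,19); take (19,23); skip (22,26).
Selected: (4,7) (7,10) (10,12) (14,19) (19,23)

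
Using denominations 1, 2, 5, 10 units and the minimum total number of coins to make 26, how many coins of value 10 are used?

26 − 2×10→6 − 1×5→1 − 1×1→0
Count of 10: 2

2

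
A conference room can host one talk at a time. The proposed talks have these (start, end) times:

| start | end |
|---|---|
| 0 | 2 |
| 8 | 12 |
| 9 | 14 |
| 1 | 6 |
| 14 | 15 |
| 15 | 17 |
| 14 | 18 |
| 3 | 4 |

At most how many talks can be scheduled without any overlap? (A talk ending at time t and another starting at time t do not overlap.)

5

Sort by end time and greedily take each interval whose start is ≥ the last chosen end.
Sorted by end: (0,2)  (3,4)  (1,6)  (8,12)  (9,14)  (14,15)  (15,17)  (14,18)
take (0,2); take (3,4); skip (1,6); take (8,12); take (14,15); take (15,17); skip (14,18).
Selected 5 talks.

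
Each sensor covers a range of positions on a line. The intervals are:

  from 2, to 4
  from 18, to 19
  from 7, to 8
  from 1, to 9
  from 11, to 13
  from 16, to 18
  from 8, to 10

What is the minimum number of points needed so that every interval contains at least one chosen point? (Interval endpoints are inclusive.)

4

Sort by right endpoint; whenever an interval is uncovered, place a point at its right end.
By right end: [2,4]  [7,8]  [1,9]  [8,10]  [11,13]  [16,18]  [18,19]
[2,4] uncovered → point at 4; [7,8] uncovered → point at 8; [11,13] uncovered → point at 13; [16,18] uncovered → point at 18.
Points: 4, 8, 13, 18 (4 total).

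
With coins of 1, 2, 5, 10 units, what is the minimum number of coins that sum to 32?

4

Greedy: take as many of the largest coin as possible, then repeat with the remainder.
32 = 3×10 + 1×2
Total coins = 3 + 1 = 4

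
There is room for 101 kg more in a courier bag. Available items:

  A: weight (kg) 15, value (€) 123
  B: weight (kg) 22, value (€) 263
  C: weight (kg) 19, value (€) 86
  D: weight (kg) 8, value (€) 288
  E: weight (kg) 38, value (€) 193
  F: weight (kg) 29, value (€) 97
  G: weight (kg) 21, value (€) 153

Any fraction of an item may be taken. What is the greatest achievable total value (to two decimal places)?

1004.76

Greedy by value/weight ratio, highest first.
Ratios (sorted): D 36.00, B 11.95, A 8.20, G 7.29, E 5.08, C 4.53, F 3.34
take D (8 @ 288); take B (22 @ 263); take A (15 @ 123); take G (21 @ 153); take 35/38 of E → 177.76. Capacity used 101/101.
Total value = 1004.76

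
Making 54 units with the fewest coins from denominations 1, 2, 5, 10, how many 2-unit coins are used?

2

Use the largest denomination that fits, subtract, and repeat.
54 − 5×10→4 − 2×2→0
Count of 2: 2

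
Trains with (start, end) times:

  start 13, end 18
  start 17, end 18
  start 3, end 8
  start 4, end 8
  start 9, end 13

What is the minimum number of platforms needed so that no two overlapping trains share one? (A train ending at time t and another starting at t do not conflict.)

Count concurrent intervals with a sweep; the peak is the room count.
Events (time:±→running): 3:+→1 4:+→2 … peak 2.

2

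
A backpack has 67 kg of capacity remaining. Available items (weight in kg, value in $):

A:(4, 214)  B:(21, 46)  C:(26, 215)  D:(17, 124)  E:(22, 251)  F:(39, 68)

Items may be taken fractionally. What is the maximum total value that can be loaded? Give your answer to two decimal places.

Sort by value per unit weight and fill in that order.
Ratios (sorted): A 53.50, E 11.41, C 8.27, D 7.29, B 2.19, F 1.74
take A (4 @ 214); take E (22 @ 251); take C (26 @ 215); take 15/17 of D → 109.41. Capacity used 67/67.
Total value = 789.41

789.41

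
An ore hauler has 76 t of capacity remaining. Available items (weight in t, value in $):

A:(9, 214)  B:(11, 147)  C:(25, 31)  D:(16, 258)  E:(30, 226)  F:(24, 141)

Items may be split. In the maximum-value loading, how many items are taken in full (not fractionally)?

4

Sort by value per unit weight and fill in that order.
Order: A (214/9=23.78) > D (258/16=16.12) > B (147/11=13.36) > E (226/30=7.53) > F (141/24=5.88) > C (31/25=1.24)
Fill: take A (9 @ 214) → take D (16 @ 258) → take B (11 @ 147) → take E (30 @ 226) → take 10/24 of F → 58.75; 76/76 used.
4 item(s) taken whole; one partial (take 10/24 of F).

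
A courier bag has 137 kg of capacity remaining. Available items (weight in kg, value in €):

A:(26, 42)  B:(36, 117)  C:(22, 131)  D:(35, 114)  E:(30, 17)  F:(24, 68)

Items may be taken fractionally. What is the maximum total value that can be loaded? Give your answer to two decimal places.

462.31

Sort by value per unit weight and fill in that order.
Order: C (131/22=5.95) > D (114/35=3.26) > B (117/36=3.25) > F (68/24=2.83) > A (42/26=1.62) > E (17/30=0.57)
Fill: take C (22 @ 131) → take D (35 @ 114) → take B (36 @ 117) → take F (24 @ 68) → take 20/26 of A → 32.31; 137/137 used.
Total value = 462.31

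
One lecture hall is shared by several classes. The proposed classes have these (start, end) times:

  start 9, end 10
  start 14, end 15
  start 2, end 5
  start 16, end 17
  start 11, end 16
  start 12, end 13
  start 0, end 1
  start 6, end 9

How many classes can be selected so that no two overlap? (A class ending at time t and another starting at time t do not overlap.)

7

By end time: (0,1), (2,5), (6,9), (9,10), (12,13), (14,15), (11,16), (16,17).
Pick (0,1); next start ≥ 1 → (2,5); next start ≥ 5 → (6,9); next start ≥ 9 → (9,10); next start ≥ 10 → (12,13); next start ≥ 13 → (14,15); next start ≥ 15 → (16,17).
Selected 7 classes.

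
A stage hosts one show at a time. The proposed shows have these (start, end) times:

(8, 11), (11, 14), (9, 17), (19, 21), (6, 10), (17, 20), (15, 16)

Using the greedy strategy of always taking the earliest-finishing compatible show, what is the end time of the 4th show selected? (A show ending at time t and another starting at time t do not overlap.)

20

Sorted by end: (6,10)  (8,11)  (11,14)  (15,16)  (9,17)  (17,20)  (19,21)
take (6,10); skip (8,11); take (11,14); take (15,16); take (17,20).
Selected: (6,10) (11,14) (15,16) (17,20)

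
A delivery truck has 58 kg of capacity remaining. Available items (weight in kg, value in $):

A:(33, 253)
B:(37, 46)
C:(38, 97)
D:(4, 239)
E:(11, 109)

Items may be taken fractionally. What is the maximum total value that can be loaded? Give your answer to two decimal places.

Sort by value per unit weight and fill in that order.
Order: D (239/4=59.75) > E (109/11=9.91) > A (253/33=7.67) > C (97/38=2.55) > B (46/37=1.24)
Fill: take D (4 @ 239) → take E (11 @ 109) → take A (33 @ 253) → take 10/38 of C → 25.53; 58/58 used.
Total value = 626.53

626.53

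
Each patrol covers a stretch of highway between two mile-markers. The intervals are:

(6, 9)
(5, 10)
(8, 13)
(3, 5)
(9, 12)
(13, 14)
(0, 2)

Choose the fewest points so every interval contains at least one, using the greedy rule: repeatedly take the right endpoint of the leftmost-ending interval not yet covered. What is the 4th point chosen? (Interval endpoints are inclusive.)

Process intervals by earliest right end; each time one isn't hit yet, stab at its right endpoint.
Sorted: [0,2] [3,5] [6,9] [5,10] [9,12] [8,13] [13,14]
{[0,2]} hit by 2; {[3,5]} hit by 5; {[6,9],[5,10],[9,12],[8,13]} hit by 9; {[13,14]} hit by 14.
Points: 2, 5, 9, 14 (4 total).

14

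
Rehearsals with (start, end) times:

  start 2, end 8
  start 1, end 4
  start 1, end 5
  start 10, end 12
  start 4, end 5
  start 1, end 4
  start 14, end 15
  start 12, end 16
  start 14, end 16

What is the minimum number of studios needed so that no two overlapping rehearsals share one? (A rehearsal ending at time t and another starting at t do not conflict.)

starts: [1, 1, 1, 2, 4, 10, 12, 14, 14]
ends:   [4, 4, 5, 5, 8, 12, 15, 16, 16]
s1→1 s1→2 s1→3 s2→4  — peak 4.

4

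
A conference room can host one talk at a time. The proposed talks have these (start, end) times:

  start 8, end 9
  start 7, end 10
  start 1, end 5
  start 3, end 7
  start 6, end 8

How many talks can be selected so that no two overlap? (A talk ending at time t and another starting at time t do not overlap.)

Greedy by earliest finish: after sorting by end time, pick each interval compatible with the last pick.
By end time: (1,5), (3,7), (6,8), (8,9), (7,10).
Pick (1,5); next start ≥ 5 → (6,8); next start ≥ 8 → (8,9).
Selected 3 talks.

3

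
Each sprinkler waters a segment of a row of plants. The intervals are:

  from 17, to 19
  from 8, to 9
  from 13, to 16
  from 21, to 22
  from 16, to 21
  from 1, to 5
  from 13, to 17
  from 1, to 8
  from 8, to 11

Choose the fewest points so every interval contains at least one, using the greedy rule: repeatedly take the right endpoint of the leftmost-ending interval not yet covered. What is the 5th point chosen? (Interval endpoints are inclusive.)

22

Sorted: [1,5] [1,8] [8,9] [8,11] [13,16] [13,17] [17,19] [16,21] [21,22]
{[1,5],[1,8]} hit by 5; {[8,9],[8,11]} hit by 9; {[13,16],[13,17]} hit by 16; {[17,19],[16,21]} hit by 19; {[21,22]} hit by 22.
Points: 5, 9, 16, 19, 22 (5 total).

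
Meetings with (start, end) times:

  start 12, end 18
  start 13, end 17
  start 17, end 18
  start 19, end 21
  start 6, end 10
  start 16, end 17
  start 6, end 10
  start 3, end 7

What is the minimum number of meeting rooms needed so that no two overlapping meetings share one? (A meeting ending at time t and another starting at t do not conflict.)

Count concurrent intervals with a sweep; the peak is the room count.
starts: [3, 6, 6, 12, 13, 16, 17, 19]
ends:   [7, 10, 10, 17, 17, 18, 18, 21]
s3→1 s6→2 s6→3  — peak 3.

3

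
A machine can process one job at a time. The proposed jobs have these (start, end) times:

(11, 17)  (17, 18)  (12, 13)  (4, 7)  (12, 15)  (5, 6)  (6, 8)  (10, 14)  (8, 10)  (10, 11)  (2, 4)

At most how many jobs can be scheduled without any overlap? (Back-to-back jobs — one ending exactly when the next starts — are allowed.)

Greedy by earliest finish: after sorting by end time, pick each interval compatible with the last pick.
By end time: (2,4), (5,6), (4,7), (6,8), (8,10), (10,11), (12,13), (10,14), (12,15), (11,17), (17,18).
Pick (2,4); next start ≥ 4 → (5,6); next start ≥ 6 → (6,8); next start ≥ 8 → (8,10); next start ≥ 10 → (10,11); next start ≥ 11 → (12,13); next start ≥ 13 → (17,18).
Selected 7 jobs.

7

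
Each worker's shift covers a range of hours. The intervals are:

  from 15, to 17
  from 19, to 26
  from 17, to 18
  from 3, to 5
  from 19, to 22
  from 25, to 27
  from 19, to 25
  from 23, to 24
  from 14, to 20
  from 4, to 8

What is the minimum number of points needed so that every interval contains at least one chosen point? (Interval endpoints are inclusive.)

5

Sorted: [3,5] [4,8] [15,17] [17,18] [14,20] [19,22] [23,24] [19,25] [19,26] [25,27]
{[3,5],[4,8]} hit by 5; {[15,17],[17,18],[14,20]} hit by 17; {[19,22]} hit by 22; {[23,24],[19,25],[19,26]} hit by 24; {[25,27]} hit by 27.
Points: 5, 17, 22, 24, 27 (5 total).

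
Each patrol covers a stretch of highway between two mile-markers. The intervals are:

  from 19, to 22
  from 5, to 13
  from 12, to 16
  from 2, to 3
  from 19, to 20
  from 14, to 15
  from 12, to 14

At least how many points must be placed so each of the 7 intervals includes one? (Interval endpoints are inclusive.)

By right end: [2,3]  [5,13]  [12,14]  [14,15]  [12,16]  [19,20]  [19,22]
[2,3] uncovered → point at 3; [5,13] uncovered → point at 13; [14,15] uncovered → point at 15; [19,20] uncovered → point at 20.
Points: 3, 13, 15, 20 (4 total).

4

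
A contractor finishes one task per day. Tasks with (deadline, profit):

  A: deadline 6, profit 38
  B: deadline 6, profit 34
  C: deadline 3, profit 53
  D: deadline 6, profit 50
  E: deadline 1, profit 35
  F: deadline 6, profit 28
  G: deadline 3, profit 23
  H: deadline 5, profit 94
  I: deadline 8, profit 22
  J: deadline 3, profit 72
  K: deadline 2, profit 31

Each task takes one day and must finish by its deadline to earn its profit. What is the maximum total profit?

364

Take jobs in profit order; each goes to the latest open slot no later than its deadline.
By profit: H(d5,94), J(d3,72), C(d3,53), D(d6,50), A(d6,38), E(d1,35), B(d6,34), K(d2,31), F(d6,28), G(d3,23), I(d8,22)
H→slot 5; J→slot 3; C→slot 2; D→slot 6; A→slot 4; E→slot 1; B skipped; K skipped; F skipped; G skipped; I→slot 8.
Profit = 35 + 53 + 72 + 38 + 94 + 50 + 22 = 364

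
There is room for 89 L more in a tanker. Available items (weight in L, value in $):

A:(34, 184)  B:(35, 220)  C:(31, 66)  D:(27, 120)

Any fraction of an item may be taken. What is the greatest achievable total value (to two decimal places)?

492.89

Sort by value per unit weight and fill in that order.
Order: B (220/35=6.29) > A (184/34=5.41) > D (120/27=4.44) > C (66/31=2.13)
Fill: take B (35 @ 220) → take A (34 @ 184) → take 20/27 of D → 88.89; 89/89 used.
Total value = 492.89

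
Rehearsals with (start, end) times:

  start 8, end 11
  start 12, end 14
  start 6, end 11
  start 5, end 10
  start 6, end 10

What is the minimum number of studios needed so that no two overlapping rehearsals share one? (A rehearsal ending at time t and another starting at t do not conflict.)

The answer is the maximum number of intervals overlapping at any instant.
starts: [5, 6, 6, 8, 12]
ends:   [10, 10, 11, 11, 14]
s5→1 s6→2 s6→3 s8→4  — peak 4.

4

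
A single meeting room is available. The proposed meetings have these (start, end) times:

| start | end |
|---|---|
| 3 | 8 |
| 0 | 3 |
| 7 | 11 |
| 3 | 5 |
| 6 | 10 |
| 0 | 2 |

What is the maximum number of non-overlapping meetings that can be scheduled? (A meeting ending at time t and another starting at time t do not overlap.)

Sort by end time and greedily take each interval whose start is ≥ the last chosen end.
By end time: (0,2), (0,3), (3,5), (3,8), (6,10), (7,11).
Pick (0,2); next start ≥ 2 → (3,5); next start ≥ 5 → (6,10).
Selected 3 meetings.

3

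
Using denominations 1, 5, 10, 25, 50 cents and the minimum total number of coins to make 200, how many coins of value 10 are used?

Greedy: take as many of the largest coin as possible, then repeat with the remainder.
200 = 4×50
Count of 10: 0

0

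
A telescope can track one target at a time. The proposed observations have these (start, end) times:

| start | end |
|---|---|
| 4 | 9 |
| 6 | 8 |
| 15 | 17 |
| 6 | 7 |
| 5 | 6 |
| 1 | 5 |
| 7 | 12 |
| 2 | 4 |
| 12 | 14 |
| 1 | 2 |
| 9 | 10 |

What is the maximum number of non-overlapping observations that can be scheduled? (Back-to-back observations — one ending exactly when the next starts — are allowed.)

7

Greedy by earliest finish: after sorting by end time, pick each interval compatible with the last pick.
By end time: (1,2), (2,4), (1,5), (5,6), (6,7), (6,8), (4,9), (9,10), (7,12), (12,14), (15,17).
Pick (1,2); next start ≥ 2 → (2,4); next start ≥ 4 → (5,6); next start ≥ 6 → (6,7); next start ≥ 7 → (9,10); next start ≥ 10 → (12,14); next start ≥ 14 → (15,17).
Selected 7 observations.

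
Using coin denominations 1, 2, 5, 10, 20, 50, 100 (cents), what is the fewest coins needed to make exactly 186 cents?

6

186 − 1×100→86 − 1×50→36 − 1×20→16 − 1×10→6 − 1×5→1 − 1×1→0
Total coins = 1 + 1 + 1 + 1 + 1 + 1 = 6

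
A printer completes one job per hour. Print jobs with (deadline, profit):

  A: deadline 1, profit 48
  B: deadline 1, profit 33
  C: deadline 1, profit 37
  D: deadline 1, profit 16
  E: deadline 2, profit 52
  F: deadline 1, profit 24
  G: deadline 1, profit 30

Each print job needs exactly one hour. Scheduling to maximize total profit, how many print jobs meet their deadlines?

2

Profit order: E=52 A=48 C=37 B=33 G=30 F=24 D=16
Assign: E→slot 2, A→slot 1, C skipped, B skipped, G skipped, F skipped, D skipped.
Slots: [1:A] [2:E]
2 of 7 scheduled.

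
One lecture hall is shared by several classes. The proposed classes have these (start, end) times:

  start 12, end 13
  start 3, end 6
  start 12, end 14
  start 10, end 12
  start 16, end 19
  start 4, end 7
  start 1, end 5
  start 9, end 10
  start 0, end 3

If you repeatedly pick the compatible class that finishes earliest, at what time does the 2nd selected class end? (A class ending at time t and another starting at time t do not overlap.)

Sort by end time and greedily take each interval whose start is ≥ the last chosen end.
Sorted by end: (0,3)  (1,5)  (3,6)  (4,7)  (9,10)  (10,12)  (12,13)  (12,14)  (16,19)
take (0,3); take (3,6); take (9,10); take (10,12); take (12,13); take (16,19).
Selected: (0,3) (3,6) (9,10) (10,12) (12,13) (16,19)

6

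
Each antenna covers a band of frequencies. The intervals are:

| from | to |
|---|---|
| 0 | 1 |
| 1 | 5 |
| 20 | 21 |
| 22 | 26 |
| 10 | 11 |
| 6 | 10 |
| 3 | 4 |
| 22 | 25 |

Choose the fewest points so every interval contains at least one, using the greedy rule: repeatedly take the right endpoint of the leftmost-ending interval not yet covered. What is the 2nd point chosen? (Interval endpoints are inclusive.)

4

Sort by right endpoint; whenever an interval is uncovered, place a point at its right end.
Sorted: [0,1] [3,4] [1,5] [6,10] [10,11] [20,21] [22,25] [22,26]
{[0,1]} hit by 1; {[3,4],[1,5]} hit by 4; {[6,10],[10,11]} hit by 10; {[20,21]} hit by 21; {[22,25],[22,26]} hit by 25.
Points: 1, 4, 10, 21, 25 (5 total).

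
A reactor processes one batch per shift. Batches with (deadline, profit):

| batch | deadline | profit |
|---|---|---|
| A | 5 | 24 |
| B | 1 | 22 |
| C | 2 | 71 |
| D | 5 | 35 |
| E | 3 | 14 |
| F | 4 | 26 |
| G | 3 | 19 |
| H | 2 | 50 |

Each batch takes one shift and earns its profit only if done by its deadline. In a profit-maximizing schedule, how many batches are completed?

5

Sort by profit descending; place each in the latest free slot ≤ its deadline.
Profit order: C=71 H=50 D=35 F=26 A=24 B=22 G=19 E=14
Assign: C→slot 2, H→slot 1, D→slot 5, F→slot 4, A→slot 3, B skipped, G skipped, E skipped.
Slots: [1:H] [2:C] [3:A] [4:F] [5:D]
5 of 8 scheduled.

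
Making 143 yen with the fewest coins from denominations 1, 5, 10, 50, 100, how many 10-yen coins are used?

4

143 − 1×100→43 − 4×10→3 − 3×1→0
Count of 10: 4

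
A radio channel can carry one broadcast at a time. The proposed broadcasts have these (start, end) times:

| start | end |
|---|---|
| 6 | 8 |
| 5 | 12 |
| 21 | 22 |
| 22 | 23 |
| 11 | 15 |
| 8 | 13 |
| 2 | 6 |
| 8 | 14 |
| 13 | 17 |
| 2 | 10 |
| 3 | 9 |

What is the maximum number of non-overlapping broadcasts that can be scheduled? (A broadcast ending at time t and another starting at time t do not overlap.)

6

Sorted by end: (2,6)  (6,8)  (3,9)  (2,10)  (5,12)  (8,13)  (8,14)  (11,15)  (13,17)  (21,22)  (22,23)
take (2,6); take (6,8); take (8,13); take (13,17); take (21,22); take (22,23).
Selected 6 broadcasts.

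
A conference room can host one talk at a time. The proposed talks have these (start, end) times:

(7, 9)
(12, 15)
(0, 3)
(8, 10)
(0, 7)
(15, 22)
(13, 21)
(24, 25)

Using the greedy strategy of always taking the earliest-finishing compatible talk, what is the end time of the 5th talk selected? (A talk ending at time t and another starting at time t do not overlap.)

25

Sorted by end: (0,3)  (0,7)  (7,9)  (8,10)  (12,15)  (13,21)  (15,22)  (24,25)
take (0,3); skip (0,7); take (7,9); take (12,15); skip (13,21); take (15,22); take (24,25).
Selected: (0,3) (7,9) (12,15) (15,22) (24,25)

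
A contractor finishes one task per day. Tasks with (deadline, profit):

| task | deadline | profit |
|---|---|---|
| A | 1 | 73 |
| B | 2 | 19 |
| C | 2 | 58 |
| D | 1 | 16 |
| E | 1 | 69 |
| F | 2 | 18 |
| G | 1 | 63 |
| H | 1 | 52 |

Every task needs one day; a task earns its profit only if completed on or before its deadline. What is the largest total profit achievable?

131

By profit: A(d1,73), E(d1,69), G(d1,63), C(d2,58), H(d1,52), B(d2,19), F(d2,18), D(d1,16)
A→slot 1; E skipped; G skipped; C→slot 2; H skipped; B skipped; F skipped; D skipped.
Profit = 73 + 58 = 131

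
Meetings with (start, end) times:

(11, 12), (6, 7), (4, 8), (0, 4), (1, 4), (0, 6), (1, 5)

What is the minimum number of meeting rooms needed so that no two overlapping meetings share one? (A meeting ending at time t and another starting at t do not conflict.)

Count concurrent intervals with a sweep; the peak is the room count.
Events (time:±→running): 0:+→1 0:+→2 1:+→3 1:+→4 … peak 4.

4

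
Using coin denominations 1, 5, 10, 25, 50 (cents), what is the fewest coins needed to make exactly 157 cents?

6

Use the largest denomination that fits, subtract, and repeat.
157 − 3×50→7 − 1×5→2 − 2×1→0
Total coins = 3 + 1 + 2 = 6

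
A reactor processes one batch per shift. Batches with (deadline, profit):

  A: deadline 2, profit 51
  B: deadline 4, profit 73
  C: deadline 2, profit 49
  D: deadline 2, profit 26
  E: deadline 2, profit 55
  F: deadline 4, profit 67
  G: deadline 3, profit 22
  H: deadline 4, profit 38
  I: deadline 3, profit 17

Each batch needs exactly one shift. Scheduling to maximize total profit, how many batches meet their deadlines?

By profit: B(d4,73), F(d4,67), E(d2,55), A(d2,51), C(d2,49), H(d4,38), D(d2,26), G(d3,22), I(d3,17)
B→slot 4; F→slot 3; E→slot 2; A→slot 1; C skipped; H skipped; D skipped; G skipped; I skipped.
4 of 9 scheduled.

4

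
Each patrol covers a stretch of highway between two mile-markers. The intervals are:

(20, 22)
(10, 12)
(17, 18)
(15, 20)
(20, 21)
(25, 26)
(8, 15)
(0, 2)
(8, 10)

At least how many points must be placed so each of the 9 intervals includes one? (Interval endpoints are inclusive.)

5

Sorted: [0,2] [8,10] [10,12] [8,15] [17,18] [15,20] [20,21] [20,22] [25,26]
{[0,2]} hit by 2; {[8,10],[10,12],[8,15]} hit by 10; {[17,18],[15,20]} hit by 18; {[20,21],[20,22]} hit by 21; {[25,26]} hit by 26.
Points: 2, 10, 18, 21, 26 (5 total).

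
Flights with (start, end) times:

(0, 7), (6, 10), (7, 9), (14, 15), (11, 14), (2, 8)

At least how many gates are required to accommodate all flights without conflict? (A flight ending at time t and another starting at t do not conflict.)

Events (time:±→running): 0:+→1 2:+→2 6:+→3 … peak 3.

3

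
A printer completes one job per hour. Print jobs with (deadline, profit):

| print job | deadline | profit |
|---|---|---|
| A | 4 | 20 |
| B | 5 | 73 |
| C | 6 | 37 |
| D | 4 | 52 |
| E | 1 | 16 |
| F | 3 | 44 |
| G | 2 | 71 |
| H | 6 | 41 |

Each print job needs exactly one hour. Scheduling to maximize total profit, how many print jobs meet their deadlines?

6

Take jobs in profit order; each goes to the latest open slot no later than its deadline.
By profit: B(d5,73), G(d2,71), D(d4,52), F(d3,44), H(d6,41), C(d6,37), A(d4,20), E(d1,16)
B→slot 5; G→slot 2; D→slot 4; F→slot 3; H→slot 6; C→slot 1; A skipped; E skipped.
6 of 8 scheduled.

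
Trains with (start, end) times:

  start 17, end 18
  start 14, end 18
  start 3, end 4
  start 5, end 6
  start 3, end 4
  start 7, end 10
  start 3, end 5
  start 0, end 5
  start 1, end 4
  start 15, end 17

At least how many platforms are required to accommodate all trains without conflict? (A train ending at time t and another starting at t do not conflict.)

The answer is the maximum number of intervals overlapping at any instant.
starts: [0, 1, 3, 3, 3, 5, 7, 14, 15, 17]
ends:   [4, 4, 4, 5, 5, 6, 10, 17, 18, 18]
s0→1 s1→2 s3→3 s3→4 s3→5  — peak 5.

5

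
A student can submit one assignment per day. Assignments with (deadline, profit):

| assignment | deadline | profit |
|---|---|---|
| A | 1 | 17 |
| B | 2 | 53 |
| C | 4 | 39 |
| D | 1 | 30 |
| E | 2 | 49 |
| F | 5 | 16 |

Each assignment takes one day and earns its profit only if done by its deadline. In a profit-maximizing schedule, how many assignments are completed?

4

Profit order: B=53 E=49 C=39 D=30 A=17 F=16
Assign: B→slot 2, E→slot 1, C→slot 4, D skipped, A skipped, F→slot 5.
Slots: [1:E] [2:B] [4:C] [5:F]
4 of 6 scheduled.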